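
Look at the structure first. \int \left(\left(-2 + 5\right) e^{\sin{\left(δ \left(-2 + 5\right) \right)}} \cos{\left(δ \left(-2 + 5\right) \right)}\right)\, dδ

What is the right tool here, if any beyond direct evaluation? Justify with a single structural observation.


Diagnosis: u-substitution — collected, the integrand has one factor that is, up to a constant, the derivative of an inner expression the rest depends on — substitute for that inner expression.


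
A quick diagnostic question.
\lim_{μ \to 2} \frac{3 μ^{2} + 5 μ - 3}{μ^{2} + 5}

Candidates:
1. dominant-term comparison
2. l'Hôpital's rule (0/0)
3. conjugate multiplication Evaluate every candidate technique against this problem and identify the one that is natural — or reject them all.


Verdict: no special technique — the function is continuous at 2; evaluation is itself the limit, no machinery required.
- dominant-term comparison: no dominant-degree comparison decides it.
- l'Hôpital's rule (0/0): substituting the point gives a finite value outright — there is no indeterminate clash to repair.
- conjugate multiplication — no divergent radical difference is present for a conjugate pair to cancel.


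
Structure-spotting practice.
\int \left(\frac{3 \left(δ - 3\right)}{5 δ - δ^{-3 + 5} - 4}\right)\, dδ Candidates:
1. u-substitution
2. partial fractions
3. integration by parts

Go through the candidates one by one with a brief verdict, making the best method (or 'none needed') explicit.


Diagnosis: partial fractions — the bottom factors while the top stays lower-degree — split into simple fractions and integrate piece by piece.
- u-substitution — no subexpression of the integrand serves as a whole-integral substitution inner — individual terms may offer their own, but none carries its derivative as a factor of the full integrand; a working change of variable would have to be constructed from outside the expression.
- partial fractions — yes, a natural case for it.
- integration by parts — the nonconstant-polynomial-times-standard-kernel pattern (an exp, sine, cosine, or logarithm partner) is absent.


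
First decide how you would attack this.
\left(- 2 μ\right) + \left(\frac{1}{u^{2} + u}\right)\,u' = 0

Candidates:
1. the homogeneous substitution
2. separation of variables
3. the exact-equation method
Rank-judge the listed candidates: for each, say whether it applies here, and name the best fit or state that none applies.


Diagnosis: separation of variables — separating collects all u-dependence with the derivative and leaves all μ-dependence opposite: variables separate. This doubles as a Bernoulli equation in the unknown as written; dividing and integrating works on it directly.
- the homogeneous substitution: the slope is not a function of the ratio of the variables alone.
- separation of variables — applicable, and directly so.
- the exact-equation method — the cross-partial test holds only vacuously — each coefficient lives in its own variable, so the exactness machinery reads no structure the split form does not already show.


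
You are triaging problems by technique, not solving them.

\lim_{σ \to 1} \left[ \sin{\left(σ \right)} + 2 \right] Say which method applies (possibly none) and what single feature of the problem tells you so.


Best approach: no special technique — no denominator vanishes and nothing blows up at 1: direct substitution is the whole computation.


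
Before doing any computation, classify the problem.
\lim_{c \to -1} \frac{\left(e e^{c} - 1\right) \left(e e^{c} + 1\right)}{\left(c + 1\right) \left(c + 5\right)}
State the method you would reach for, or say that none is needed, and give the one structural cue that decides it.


Diagnosis: l'Hôpital's rule (0/0) — both numerator and denominator vanish at -1: the genuine 0/0 indeterminate that l'Hôpital exists for. A local series expansion at the point resolves it as well; the rule is the packaged version of that step.


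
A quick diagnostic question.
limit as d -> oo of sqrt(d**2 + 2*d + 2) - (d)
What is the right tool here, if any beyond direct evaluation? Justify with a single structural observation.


Diagnosis: conjugate multiplication — the difference sqrt(d**2 + 2*d + 2) - d is an ∞ − ∞ stalemate; its conjugate partner breaks the tie.


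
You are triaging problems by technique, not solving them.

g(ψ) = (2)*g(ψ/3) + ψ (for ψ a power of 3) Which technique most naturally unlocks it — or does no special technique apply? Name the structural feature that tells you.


Method: the master substitution — the argument contracts 3-fold per step: reindex ψ exponentially and solve the linear recurrence in the new index.


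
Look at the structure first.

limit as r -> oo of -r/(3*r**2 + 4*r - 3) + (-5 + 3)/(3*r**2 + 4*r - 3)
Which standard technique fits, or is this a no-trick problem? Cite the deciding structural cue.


Diagnosis: dominant-term comparison — divide by the highest power of r present: lower-order terms vanish and the dominant ratio remains. l'Hôpital's at-infinity variant applies to the expression viewed as a single quotient; the leading-term comparison is the direct route.


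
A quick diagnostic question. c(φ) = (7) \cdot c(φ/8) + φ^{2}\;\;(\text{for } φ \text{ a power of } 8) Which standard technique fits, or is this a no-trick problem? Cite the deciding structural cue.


Technique: the master substitution — treat m = log base 8 of φ as the new clock: one recursion step advances m by one while φ scales by 8.


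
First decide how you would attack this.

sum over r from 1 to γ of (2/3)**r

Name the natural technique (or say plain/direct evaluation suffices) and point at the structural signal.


Technique: the geometric series formula — consecutive terms stand in a fixed index-free ratio — the geometric sum formula closes it.


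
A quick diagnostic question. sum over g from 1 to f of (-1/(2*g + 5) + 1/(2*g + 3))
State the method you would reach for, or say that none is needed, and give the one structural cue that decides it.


Diagnosis: telescoping — the piece each term subtracts is 1/(2*g + 3) advanced by one index, and it reappears with a plus sign leading the following term — the sum collapses to its boundary terms.


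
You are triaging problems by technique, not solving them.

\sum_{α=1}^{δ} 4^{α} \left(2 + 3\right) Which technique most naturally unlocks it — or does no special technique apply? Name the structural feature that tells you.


Best approach: the geometric series formula — each term is 4 times the previous one, so the geometric-series formula applies directly.


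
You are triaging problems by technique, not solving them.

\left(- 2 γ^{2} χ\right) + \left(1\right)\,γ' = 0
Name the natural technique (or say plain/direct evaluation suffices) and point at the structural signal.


Diagnosis: separation of variables — all dependence on the two variables factors apart, the defining separable shape.


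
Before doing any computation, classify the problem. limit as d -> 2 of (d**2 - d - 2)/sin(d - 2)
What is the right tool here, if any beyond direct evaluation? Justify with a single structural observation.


Verdict: l'Hôpital's rule (0/0) — numerator and denominator both vanish at 2 — a genuine 0/0 form, which is exactly when l'Hôpital applies. One could equally expand both pieces locally and compare leading terms; the rule does that in one stroke.


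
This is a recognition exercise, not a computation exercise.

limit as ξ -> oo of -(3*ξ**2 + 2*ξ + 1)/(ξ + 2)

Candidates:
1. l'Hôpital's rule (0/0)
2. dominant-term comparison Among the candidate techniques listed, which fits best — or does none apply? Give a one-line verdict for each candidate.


Verdict: dominant-term comparison — divide by the highest power of ξ present: lower-order terms vanish and the dominant ratio remains.
- l'Hôpital's rule (0/0) — as a single quotient the expression runs to ∞/∞ at the limit point — an at-infinity form of the rule would apply, though the leading-growth comparison is the direct reading.
- dominant-term comparison — applicable, and directly so.


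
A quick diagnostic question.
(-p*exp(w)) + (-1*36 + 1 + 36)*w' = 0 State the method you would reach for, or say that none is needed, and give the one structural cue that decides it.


Diagnosis: separation of variables — the slope splits multiplicatively: p carrying all p-dependence times exp(w) carrying all w-dependence — separate and integrate.


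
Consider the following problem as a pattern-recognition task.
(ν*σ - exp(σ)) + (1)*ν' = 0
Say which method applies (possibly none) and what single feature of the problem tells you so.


Technique: a linear integrating factor — the equation is linear in ν with coefficient σ; multiplying by the integrating factor exp(∫σ) makes the left side a perfect derivative.


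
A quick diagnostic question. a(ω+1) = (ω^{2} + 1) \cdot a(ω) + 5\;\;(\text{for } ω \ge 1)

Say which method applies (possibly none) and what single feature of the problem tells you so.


Best approach: a summation factor — with the index-dependent coefficient ω^{2} + 1, dividing by the cumulative product turns the left side into a pure difference.


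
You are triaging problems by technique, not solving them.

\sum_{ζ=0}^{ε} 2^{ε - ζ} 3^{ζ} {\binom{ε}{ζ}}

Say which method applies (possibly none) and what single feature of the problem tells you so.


Best approach: the binomial theorem — the summand is term ζ of a binomial expansion in 3 and 2; the whole sum is a single power.


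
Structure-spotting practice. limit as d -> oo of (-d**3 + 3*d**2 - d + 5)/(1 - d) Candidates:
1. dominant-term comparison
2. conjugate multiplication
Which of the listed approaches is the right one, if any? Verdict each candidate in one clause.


Best approach: dominant-term comparison — as d grows, only the highest-degree terms matter — compare leading terms and read the limit off.
- dominant-term comparison: a fit — the right tool for this form.
- conjugate multiplication: there are no radicals in tension whose conjugate would simplify matters.


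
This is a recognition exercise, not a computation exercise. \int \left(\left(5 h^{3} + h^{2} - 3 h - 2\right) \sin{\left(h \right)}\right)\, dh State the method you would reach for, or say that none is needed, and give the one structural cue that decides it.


Verdict: integration by parts — a polynomial 5 h^{3} + h^{2} - 3 h - 2 against the kernel \sin{\left(h \right)} is the signature bounded-ladder case for integration by parts.


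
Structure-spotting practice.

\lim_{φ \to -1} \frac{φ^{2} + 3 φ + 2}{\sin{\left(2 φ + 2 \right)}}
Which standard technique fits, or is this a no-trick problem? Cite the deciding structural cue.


Technique: l'Hôpital's rule (0/0) — plug in -1: top and bottom both hit zero, so differentiate each and retry. Known elementary limits would finish this too — the rule just bypasses the case analysis.


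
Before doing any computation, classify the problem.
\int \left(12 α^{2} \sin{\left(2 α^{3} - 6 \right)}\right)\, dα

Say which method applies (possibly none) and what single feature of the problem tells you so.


Method: u-substitution — read it as f(2 α^{3} - 6) times a constant multiple of d(2 α^{3} - 6): one substitution, u = 2 α^{3} - 6, finishes it.


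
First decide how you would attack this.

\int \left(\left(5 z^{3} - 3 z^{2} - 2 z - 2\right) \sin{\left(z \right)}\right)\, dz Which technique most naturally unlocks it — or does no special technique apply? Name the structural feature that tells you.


Diagnosis: integration by parts — a polynomial factor 5 z^{3} - 3 z^{2} - 2 z - 2 multiplies \sin{\left(z \right)}; differentiating 5 z^{3} - 3 z^{2} - 2 z - 2 lowers its degree while \sin{\left(z \right)} integrates cleanly, so parts wins.


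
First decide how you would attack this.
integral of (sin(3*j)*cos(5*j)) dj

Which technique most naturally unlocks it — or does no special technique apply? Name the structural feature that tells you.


Verdict: a trigonometric identity — the identity turns sin(3*j)*cos(5*j) into two lone cosines/sines, each trivially integrable.


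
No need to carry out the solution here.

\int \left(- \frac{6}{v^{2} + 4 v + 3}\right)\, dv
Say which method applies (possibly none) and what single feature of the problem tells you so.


Verdict: partial fractions — v^{2} + 4 v + 3 splits into linear pieces, so the quotient is a sum of simple fractions — decompose before integrating.


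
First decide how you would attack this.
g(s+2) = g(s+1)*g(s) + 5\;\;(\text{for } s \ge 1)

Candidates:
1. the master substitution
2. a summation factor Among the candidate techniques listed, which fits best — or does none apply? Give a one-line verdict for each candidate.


Method: no special technique — nonlinear feedback in the recursion rules out every root- or factor-based technique.
- the master substitution — the recursion shifts the index rather than dividing it.
- a summation factor: the recursion is nonlinear — outside the first-order linear family a summation factor addresses.


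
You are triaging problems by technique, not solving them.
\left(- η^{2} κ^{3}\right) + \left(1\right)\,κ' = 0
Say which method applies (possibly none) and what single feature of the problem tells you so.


Technique: separation of variables — separating collects all κ-dependence with the derivative and leaves all η-dependence opposite: variables separate.


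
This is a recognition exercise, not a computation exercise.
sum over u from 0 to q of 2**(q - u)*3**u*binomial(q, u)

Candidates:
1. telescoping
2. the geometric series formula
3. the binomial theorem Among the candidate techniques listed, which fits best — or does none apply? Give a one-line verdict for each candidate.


Verdict: the binomial theorem — binomial(q, u) weighting matched powers of 3 and 2 is the expanded form of (3 + 2)^q — fold it back up.
- telescoping — writing out consecutive terms as given produces no pairwise cancellation.
- the geometric series formula: there is no constant term-to-term ratio.
- the binomial theorem — applicable, and directly so.


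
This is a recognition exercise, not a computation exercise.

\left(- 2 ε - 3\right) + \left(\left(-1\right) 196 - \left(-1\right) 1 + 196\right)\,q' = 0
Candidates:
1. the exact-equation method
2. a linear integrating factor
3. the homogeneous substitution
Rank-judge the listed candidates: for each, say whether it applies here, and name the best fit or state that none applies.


Technique: no special technique — solved for the derivative, no q appears — this is antidifferentiation in ε wearing ODE clothing.
- the exact-equation method — the unknown never enters the equation — exactness holds emptily, with nothing for the method to add.
- a linear integrating factor — with the unknown absent the integrating factor is a formality; direct integration is the working structure.
- the homogeneous substitution: the slope does not depend on the ratio of the variables alone.


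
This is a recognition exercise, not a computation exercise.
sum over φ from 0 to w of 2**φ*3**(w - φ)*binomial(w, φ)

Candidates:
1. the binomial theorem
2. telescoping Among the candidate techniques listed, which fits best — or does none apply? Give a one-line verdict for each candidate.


Verdict: the binomial theorem — terms weighting binomial(w, φ) against matched powers of 2 and 3 reassemble into (2 + 3)^w by the binomial theorem.
- the binomial theorem — applies; the problem has the shape this method handles.
- telescoping: the summand is not presented as a shifted difference — a telescoping rewrite may exist, but the displayed structure does not offer one.


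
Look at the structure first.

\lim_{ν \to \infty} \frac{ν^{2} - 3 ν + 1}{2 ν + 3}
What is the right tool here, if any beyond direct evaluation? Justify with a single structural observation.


Best approach: dominant-term comparison — as ν grows, only the highest-degree terms matter — compare leading terms and read the limit off. l'Hôpital's at-infinity variant applies to the expression viewed as a single quotient; the leading-term comparison is the direct route.


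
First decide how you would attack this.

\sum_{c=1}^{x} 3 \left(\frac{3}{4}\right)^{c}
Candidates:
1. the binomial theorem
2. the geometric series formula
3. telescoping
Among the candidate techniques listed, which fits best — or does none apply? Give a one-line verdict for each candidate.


Method: the geometric series formula — consecutive terms stand in a fixed index-free ratio — the geometric sum formula closes it.
- the binomial theorem: there is no pair of bases whose matched powers would reassemble into a single binomial power.
- the geometric series formula — a fit — the right tool for this form.
- telescoping — the terms as presented offer no neighboring cancellation — a telescoping rewrite may exist, but the displayed structure does not hand one over.


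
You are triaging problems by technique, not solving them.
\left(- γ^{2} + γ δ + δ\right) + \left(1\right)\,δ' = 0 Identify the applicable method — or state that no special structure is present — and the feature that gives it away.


Technique: a linear integrating factor — the unknown enters only to the first power against a nonzero forcing term — the integrating-factor template applies directly.


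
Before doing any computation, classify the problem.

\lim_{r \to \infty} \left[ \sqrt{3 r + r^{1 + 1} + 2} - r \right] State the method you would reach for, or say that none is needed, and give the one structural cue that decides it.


Verdict: conjugate multiplication — both pieces blow up but their difference is finite; the conjugate trick rationalizes \sqrt{3 r + r^{1 + 1} + 2} - r.


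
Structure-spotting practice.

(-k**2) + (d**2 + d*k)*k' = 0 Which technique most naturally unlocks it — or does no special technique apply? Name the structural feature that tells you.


Diagnosis: the homogeneous substitution — scaling d and k together leaves the slope fixed — it depends only on k/d, so substitute the ratio. This can also be massaged into Bernoulli form (the roles of the variables may need exchanging); the homogeneous substitution avoids that setup.


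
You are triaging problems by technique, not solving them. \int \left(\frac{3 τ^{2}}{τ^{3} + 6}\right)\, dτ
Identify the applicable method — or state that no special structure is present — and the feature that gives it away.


Verdict: u-substitution — everything non-trivial happens through the inner expression τ^{3} + 6, and its derivative accounts for the remaining factor up to a constant, so set u = τ^{3} + 6.


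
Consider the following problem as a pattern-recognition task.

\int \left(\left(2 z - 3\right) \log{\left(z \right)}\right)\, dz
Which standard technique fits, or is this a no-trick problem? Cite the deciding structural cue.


Method: integration by parts — the presence of \log{\left(z \right)} against a polynomial factor is the standard differentiate-the-log setup.


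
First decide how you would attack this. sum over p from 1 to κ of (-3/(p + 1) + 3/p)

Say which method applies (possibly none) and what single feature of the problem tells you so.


Method: telescoping — the summand is 3/p minus the same expression shifted by one, so consecutive terms cancel in pairs.


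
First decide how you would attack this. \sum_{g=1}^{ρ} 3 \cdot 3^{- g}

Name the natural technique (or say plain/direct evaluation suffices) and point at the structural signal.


Method: the geometric series formula — consecutive terms stand in a fixed index-free ratio — the geometric sum formula closes it.


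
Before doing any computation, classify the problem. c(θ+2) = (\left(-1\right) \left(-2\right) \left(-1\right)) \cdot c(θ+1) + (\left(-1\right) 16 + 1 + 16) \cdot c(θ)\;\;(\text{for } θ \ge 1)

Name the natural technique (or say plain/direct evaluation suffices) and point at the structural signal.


Diagnosis: the characteristic-root method — the recurrence treats every index alike (constant coefficients, no forcing) — precisely the regime where r^θ trials close it.


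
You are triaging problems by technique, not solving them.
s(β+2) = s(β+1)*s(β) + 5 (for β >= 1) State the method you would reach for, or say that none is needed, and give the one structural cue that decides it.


Diagnosis: no special technique — the sequence value feeds back through itself nonlinearly — linear superposition fails, and every superposition-based closed form fails with it.


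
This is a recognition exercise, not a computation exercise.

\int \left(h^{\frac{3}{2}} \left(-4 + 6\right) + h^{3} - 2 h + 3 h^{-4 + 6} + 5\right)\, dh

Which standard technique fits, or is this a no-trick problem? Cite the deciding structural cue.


Verdict: no special technique — nothing composite, nothing rational, nothing trigonometric — each constant-multiple power of h integrates by the power rule alone.


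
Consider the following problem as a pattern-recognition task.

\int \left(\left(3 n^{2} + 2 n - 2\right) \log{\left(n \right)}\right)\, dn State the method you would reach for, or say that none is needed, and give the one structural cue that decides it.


Diagnosis: integration by parts — choose u = \log{\left(n \right)}: one derivative turns the logarithm algebraic, and the remaining factor 3 n^{2} + 2 n - 2 integrates term by term under the power rule.


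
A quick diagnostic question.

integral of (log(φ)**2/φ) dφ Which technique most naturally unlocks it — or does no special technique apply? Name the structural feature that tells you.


Verdict: u-substitution — everything non-trivial happens through the inner expression log(φ), and its derivative accounts for the remaining factor up to a constant, so set u = log(φ).


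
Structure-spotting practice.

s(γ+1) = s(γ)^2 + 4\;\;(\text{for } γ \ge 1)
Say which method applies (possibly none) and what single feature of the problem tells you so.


Diagnosis: no special technique — the recurrence is nonlinear in the sequence terms; no linear-recurrence method fits it as written — one iterates or studies it directly.


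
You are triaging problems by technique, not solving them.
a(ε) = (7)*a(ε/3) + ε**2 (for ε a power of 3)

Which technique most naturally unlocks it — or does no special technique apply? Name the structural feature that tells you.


Method: the master substitution — treat m = log base 3 of ε as the new clock: one recursion step advances m by one while ε scales by 3.


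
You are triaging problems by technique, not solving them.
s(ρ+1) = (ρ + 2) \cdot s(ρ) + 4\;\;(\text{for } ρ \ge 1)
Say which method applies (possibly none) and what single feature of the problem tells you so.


Technique: a summation factor — with the index-dependent coefficient ρ + 2, dividing by the cumulative product turns the left side into a pure difference.


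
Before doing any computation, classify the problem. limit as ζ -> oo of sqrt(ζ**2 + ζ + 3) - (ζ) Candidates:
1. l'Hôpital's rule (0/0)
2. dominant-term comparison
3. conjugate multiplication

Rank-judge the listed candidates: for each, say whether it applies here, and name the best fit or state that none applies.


Verdict: conjugate multiplication — an infinity-minus-infinity difference with a surviving radical — multiply by the conjugate to cancel the divergence.
- l'Hôpital's rule (0/0) — substitution produces ∞ − ∞ rather than a vanishing quotient; the rule needs a 0/0 ratio to act on.
- dominant-term comparison: this limit is not decided by comparing polynomial growth at infinity.
- conjugate multiplication: applicable, and directly so.


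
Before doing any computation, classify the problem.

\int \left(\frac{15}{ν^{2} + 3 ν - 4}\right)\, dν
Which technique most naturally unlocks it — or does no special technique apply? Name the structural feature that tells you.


Technique: partial fractions — ν^{2} + 3 ν - 4 splits into linear pieces, so the quotient is a sum of simple fractions — decompose before integrating.


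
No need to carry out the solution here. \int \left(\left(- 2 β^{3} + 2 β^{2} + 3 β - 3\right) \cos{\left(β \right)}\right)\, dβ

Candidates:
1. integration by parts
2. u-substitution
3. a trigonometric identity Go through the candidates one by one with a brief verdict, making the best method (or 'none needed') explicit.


Method: integration by parts — a polynomial factor - 2 β^{3} + 2 β^{2} + 3 β - 3 multiplies \cos{\left(β \right)}; differentiating - 2 β^{3} + 2 β^{2} + 3 β - 3 lowers its degree while \cos{\left(β \right)} integrates cleanly, so parts wins.
- integration by parts: applies; the problem has the shape this method handles.
- u-substitution — no subexpression of the integrand serves as a whole-integral substitution inner — individual terms may offer their own, but none carries its derivative as a factor of the full integrand; a working change of variable would have to be constructed from outside the expression.
- a trigonometric identity: no identity rewrites this into an easier trigonometric form.


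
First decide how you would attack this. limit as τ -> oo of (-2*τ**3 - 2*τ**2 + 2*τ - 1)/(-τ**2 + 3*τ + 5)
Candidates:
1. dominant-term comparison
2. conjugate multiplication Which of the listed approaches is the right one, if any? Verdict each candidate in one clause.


Best approach: dominant-term comparison — as τ grows, only the highest-degree terms matter — compare leading terms and read the limit off.
- dominant-term comparison — applicable, and directly so.
- conjugate multiplication: rationalization has no target — no divergent radical difference appears.


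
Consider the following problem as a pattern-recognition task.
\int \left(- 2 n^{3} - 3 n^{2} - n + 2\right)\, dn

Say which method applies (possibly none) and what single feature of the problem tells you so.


Diagnosis: no special technique — nothing composite, nothing rational, nothing trigonometric — each constant-multiple power of n integrates by the power rule alone.


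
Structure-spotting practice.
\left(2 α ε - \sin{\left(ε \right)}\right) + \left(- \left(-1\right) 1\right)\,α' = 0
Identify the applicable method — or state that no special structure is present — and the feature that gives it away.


Diagnosis: a linear integrating factor — linear in the unknown with genuine forcing: multiply through by the exponential of the integrated coefficient and the left side closes into one derivative.


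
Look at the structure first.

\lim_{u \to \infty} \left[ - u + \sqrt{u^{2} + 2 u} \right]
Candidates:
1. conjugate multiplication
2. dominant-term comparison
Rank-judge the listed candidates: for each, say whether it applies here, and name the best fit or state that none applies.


Verdict: conjugate multiplication — an infinity-minus-infinity difference with a surviving radical — multiply by the conjugate to cancel the divergence.
- conjugate multiplication — a fit — the right tool for this form.
- dominant-term comparison: no dominant power emerges to decide the limit by degree comparison.


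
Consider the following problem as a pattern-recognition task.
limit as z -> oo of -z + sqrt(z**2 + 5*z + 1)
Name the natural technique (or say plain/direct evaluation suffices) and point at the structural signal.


Best approach: conjugate multiplication — both pieces blow up but their difference is finite; the conjugate trick rationalizes sqrt(z**2 + 5*z + 1) - z.


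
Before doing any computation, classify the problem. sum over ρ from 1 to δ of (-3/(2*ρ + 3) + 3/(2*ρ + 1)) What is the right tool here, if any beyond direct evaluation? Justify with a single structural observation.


Verdict: telescoping — this sum is a zipper: each term contributes 3/(2*ρ + 1) and removes the next index's value, which the following term puts back, closing term by term.


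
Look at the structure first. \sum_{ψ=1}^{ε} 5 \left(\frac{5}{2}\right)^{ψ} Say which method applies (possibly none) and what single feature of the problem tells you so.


Method: the geometric series formula — term-over-term division gives \frac{5}{2} every time — index-free ratio, geometric sum formula applies.


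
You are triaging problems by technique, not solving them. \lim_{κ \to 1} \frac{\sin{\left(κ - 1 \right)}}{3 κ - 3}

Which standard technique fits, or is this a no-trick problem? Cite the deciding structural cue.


Best approach: l'Hôpital's rule (0/0) — plug in 1: top and bottom both hit zero, so differentiate each and retry. A first-order expansion at the point is an equally standard path; the rule packages it.


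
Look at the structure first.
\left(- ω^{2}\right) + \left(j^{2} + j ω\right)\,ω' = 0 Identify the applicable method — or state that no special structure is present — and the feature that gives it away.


Technique: the homogeneous substitution — the slope's numerator and denominator share total degree; set v = ω/j and the equation drops to separable form. With the right rearrangement (exchanging the roles of the variables where needed), this also fits a Bernoulli template; the homogeneous substitution reads the structure directly.


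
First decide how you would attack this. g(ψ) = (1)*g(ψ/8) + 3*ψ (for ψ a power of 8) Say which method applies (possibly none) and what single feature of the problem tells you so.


Diagnosis: the master substitution — a divide-and-conquer shape: argument ψ/8, so change variables with ψ = 8^m and solve the linear version.


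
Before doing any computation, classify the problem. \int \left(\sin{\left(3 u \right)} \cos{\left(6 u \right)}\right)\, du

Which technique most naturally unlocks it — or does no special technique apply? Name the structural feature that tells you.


Technique: a trigonometric identity — the identity turns \sin{\left(3 u \right)} \cos{\left(6 u \right)} into two lone cosines/sines, each trivially integrable.


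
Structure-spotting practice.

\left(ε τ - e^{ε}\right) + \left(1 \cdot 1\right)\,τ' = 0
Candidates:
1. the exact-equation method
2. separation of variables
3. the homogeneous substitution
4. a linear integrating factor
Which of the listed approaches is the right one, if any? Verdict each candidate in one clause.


Verdict: a linear integrating factor — linear in the unknown with genuine forcing: multiply through by the exponential of the integrated coefficient and the left side closes into one derivative.
- the exact-equation method: exactness fails on the nose — the mixed partials do not match.
- separation of variables — the two dependences do not factor apart.
- the homogeneous substitution — the ratio of the variables does not determine the slope.
- a linear integrating factor — applicable, and directly so.


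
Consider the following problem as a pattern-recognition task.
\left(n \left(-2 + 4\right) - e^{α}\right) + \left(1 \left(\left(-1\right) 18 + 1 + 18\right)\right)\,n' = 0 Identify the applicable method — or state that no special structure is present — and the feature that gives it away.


Technique: a linear integrating factor — first power of n, nonzero forcing: the integrating-factor recipe applies verbatim with p = (-2 + 4).


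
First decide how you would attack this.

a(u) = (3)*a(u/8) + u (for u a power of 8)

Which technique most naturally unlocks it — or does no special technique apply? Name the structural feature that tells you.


Verdict: the master substitution — the index is divided (u/8), not shifted — substitute u = 8^m to straighten it into a shift recurrence.


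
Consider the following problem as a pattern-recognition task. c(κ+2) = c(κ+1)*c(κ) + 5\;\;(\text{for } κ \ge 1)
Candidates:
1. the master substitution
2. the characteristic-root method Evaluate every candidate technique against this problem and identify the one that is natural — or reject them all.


Verdict: no special technique — the map from one term to the next is curved, not linear, so linear closed-form machinery does not attach.
- the master substitution — this is shift-type recursion, outside the divide-and-conquer template.
- the characteristic-root method — nonlinearity rules out exponential-mode superposition from the start.


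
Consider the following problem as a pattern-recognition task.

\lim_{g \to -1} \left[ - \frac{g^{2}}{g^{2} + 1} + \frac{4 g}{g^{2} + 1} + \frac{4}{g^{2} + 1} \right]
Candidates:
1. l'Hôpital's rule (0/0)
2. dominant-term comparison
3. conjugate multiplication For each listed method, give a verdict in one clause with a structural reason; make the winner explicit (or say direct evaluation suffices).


Best approach: no special technique — the expression is continuous at -1 — substitute and evaluate; no indeterminate form appears.
- l'Hôpital's rule (0/0) — evaluation at the point is determinate, so the rule has nothing to repair.
- dominant-term comparison: no dominant-degree comparison decides it.
- conjugate multiplication: no difference of divergent radicals appears, so rationalizing has nothing to cancel.


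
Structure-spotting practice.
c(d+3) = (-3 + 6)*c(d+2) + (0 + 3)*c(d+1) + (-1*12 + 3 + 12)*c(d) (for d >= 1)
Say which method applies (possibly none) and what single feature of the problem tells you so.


Method: the characteristic-root method — every coefficient is a fixed number and the forcing is zero — substitute r^d and read off the root equation.


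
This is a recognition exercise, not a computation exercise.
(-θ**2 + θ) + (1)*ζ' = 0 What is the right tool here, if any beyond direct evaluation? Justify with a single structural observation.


Diagnosis: no special technique — with ζ absent the equation is not coupled at all: direct integration in θ.


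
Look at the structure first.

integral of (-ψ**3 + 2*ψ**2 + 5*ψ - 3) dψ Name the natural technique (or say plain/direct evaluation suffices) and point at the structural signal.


Diagnosis: no special technique — nothing composite, nothing rational, nothing trigonometric — each constant-multiple power of ψ integrates by the power rule alone.


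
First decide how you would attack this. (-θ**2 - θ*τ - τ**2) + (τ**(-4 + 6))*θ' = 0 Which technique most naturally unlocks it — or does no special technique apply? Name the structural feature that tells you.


Best approach: the homogeneous substitution — the slope is degree-zero homogeneous: the ratio substitution v = θ/τ collapses it.


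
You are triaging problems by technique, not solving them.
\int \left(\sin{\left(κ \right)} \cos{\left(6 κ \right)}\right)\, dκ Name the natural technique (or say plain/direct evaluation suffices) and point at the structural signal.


Technique: a trigonometric identity — distinct frequencies under one product (\sin{\left(κ \right)} \cos{\left(6 κ \right)}): the product-to-sum identity is the systematic route to an integrable form.


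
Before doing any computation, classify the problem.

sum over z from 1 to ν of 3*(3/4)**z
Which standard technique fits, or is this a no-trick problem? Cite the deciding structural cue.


Method: the geometric series formula — consecutive terms stand in a fixed index-free ratio — the geometric sum formula closes it.


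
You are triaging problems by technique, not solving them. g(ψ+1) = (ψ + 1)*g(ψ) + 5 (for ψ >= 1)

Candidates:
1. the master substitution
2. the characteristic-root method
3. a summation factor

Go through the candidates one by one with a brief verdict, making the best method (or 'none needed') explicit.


Technique: a summation factor — rescale the sequence by the product of the weights ψ + 1 so far — the recurrence collapses to a plain running sum.
- the master substitution: no fixed divisor shrinks the index between calls.
- the characteristic-root method — the coefficients vary with the index, breaking the constant-coefficient structure the method needs.
- a summation factor — yes, a natural case for it.


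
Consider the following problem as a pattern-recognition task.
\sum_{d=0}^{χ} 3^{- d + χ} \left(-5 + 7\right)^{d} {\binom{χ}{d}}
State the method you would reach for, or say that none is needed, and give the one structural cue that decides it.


Best approach: the binomial theorem — terms weighting {\binom{χ}{d}} against matched powers of (-5 + 7) and 3 reassemble into ((-5 + 7) + 3)^χ by the binomial theorem.


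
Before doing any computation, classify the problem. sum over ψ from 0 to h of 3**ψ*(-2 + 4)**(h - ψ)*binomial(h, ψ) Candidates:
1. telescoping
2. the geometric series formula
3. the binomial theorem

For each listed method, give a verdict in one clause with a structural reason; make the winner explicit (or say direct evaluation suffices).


Diagnosis: the binomial theorem — the binomial coefficients weight matched powers of 3 and (-2 + 4), which is exactly the expansion of a binomial power.
- telescoping — in the displayed form, no term reappears at a neighboring index to cancel against.
- the geometric series formula — no single multiplier carries one term to the next throughout the sum.
- the binomial theorem: applies; the problem has the shape this method handles.


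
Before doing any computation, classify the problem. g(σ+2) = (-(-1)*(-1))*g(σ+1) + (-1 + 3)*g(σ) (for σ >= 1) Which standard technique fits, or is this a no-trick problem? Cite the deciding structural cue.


Diagnosis: the characteristic-root method — try a geometric ansatz r^σ: constant coefficients turn the recurrence into one polynomial equation in r.


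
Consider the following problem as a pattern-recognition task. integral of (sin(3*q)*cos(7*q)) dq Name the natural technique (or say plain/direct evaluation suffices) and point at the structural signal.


Best approach: a trigonometric identity — the identity turns sin(3*q)*cos(7*q) into two lone cosines/sines, each trivially integrable.


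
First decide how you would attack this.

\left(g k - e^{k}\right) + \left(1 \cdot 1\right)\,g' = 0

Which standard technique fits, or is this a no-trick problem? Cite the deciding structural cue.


Verdict: a linear integrating factor — g appears only to the first power with coefficient k — the classic integrating-factor setup.


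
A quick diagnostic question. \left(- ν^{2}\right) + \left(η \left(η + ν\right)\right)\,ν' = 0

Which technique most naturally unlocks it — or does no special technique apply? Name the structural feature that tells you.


Best approach: the homogeneous substitution — the slope's numerator and denominator have matching total degree, so it depends only on ν/η and the ratio substitution collapses it. This can also be massaged into Bernoulli form (the roles of the variables may need exchanging); the homogeneous substitution avoids that setup.


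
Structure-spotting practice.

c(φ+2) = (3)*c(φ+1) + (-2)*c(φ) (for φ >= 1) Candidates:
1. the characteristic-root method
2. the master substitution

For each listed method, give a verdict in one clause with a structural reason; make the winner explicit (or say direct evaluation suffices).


Diagnosis: the characteristic-root method — every coefficient is a fixed number and the forcing is zero — substitute r^φ and read off the root equation.
- the characteristic-root method: applicable, and directly so.
- the master substitution — there is no divide-the-index recursive argument.


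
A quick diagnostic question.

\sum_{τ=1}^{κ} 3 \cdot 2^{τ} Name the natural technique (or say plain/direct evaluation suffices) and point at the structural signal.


Method: the geometric series formula — term-over-term division gives 2 every time — index-free ratio, geometric sum formula applies.
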